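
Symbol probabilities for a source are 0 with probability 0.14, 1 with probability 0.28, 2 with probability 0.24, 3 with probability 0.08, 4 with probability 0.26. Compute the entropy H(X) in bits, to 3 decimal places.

2.202 bits

H = −Σ pᵢ log₂ pᵢ.
−0.14·log₂(0.14) = 0.3971
−0.28·log₂(0.28) = 0.5142
−0.24·log₂(0.24) = 0.4941
−0.08·log₂(0.08) = 0.2915
−0.26·log₂(0.26) = 0.5053
Sum ≈ 2.2023 → 2.202 bits.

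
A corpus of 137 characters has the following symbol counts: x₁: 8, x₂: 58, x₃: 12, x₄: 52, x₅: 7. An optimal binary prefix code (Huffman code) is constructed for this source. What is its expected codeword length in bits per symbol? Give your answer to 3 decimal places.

Probabilities are the counts divided by 137.
Repeatedly combine the two least-probable nodes; the expected code length is the sum of the merged weights.
merge 7/137 + 8/137 → 15/137
merge 12/137 + 15/137 → 27/137
merge 27/137 + 52/137 → 79/137
merge 58/137 + 79/137 → 1
L = 15/137 + 27/137 + 79/137 + 1 = 258/137 ≈ 1.883 bits/symbol.

1.883 bits/symbol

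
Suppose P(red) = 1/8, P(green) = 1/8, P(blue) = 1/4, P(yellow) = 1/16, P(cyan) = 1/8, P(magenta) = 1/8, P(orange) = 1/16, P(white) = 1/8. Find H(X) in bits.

Each probability is a power of 1/2, so log₂(1/p) is an integer.
H = Σ p·log₂(1/p) = 1/8·3 + 1/8·3 + 1/4·2 + 1/16·4 + 1/8·3 + 1/8·3 + 1/16·4 + 1/8·3 = 2.875 bits.

2.875 bits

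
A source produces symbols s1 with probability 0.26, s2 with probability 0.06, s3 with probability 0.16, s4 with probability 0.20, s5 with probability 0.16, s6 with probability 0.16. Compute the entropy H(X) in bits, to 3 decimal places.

2.482 bits

H = −Σ pᵢ log₂ pᵢ.
−0.26·log₂(0.26) = 0.5053
−0.06·log₂(0.06) = 0.2435
−0.16·log₂(0.16) = 0.4230
−0.20·log₂(0.20) = 0.4644
−0.16·log₂(0.16) = 0.4230
−0.16·log₂(0.16) = 0.4230
Sum ≈ 2.4823 → 2.482 bits.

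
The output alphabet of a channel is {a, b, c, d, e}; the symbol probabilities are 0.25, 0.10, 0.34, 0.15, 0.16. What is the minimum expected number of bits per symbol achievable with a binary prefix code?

Repeatedly combine the two least-probable nodes; the expected code length is the sum of the merged weights.
merge 1/10 + 3/20 → 1/4
merge 4/25 + 1/4 → 41/100
merge 1/4 + 17/50 → 59/100
merge 41/100 + 59/100 → 1
L = 1/4 + 41/100 + 59/100 + 1 = 9/4 = 2.25 bits/symbol.

2.25 bits/symbol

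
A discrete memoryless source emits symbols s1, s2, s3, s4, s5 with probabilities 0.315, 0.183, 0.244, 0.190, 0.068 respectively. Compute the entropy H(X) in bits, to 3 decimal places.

H = −Σ pᵢ log₂ pᵢ.
−0.315·log₂(0.315) = 0.5250
−0.183·log₂(0.183) = 0.4484
−0.244·log₂(0.244) = 0.4966
−0.190·log₂(0.190) = 0.4552
−0.068·log₂(0.068) = 0.2637
Sum ≈ 2.1888 → 2.189 bits.

2.189 bits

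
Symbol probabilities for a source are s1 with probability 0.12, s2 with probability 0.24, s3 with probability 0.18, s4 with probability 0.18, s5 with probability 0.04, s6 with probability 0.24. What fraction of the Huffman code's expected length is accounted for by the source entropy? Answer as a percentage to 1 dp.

Entropy H = −Σ p log₂ p ≈ 2.4317 bits.
Huffman merges: 1/25+3/25→4/25; 4/25+9/50→17/50; 9/50+6/25→21/50; 6/25+17/50→29/50; 21/50+29/50→1. L = 5/2 ≈ 2.5000.
Efficiency = H/L = 2.4317/2.5000 = 97.3%.

97.3%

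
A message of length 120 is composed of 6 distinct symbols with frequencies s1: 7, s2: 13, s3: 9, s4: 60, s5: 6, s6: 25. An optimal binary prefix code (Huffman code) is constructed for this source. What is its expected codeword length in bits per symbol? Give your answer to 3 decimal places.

2.083 bits/symbol

Probabilities are the counts divided by 120.
Repeatedly combine the two least-probable nodes; the expected code length is the sum of the merged weights.
merge 1/20 + 7/120 → 13/120
merge 3/40 + 13/120 → 11/60
merge 13/120 + 11/60 → 7/24
merge 5/24 + 7/24 → 1/2
merge 1/2 + 1/2 → 1
L = 13/120 + 11/60 + 7/24 + 1/2 + 1 = 25/12 ≈ 2.083 bits/symbol.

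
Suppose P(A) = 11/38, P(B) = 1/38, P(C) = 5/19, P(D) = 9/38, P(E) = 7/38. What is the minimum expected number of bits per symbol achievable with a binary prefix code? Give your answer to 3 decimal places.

Repeatedly combine the two least-probable nodes; the expected code length is the sum of the merged weights.
merge 1/38 + 7/38 → 4/19
merge 4/19 + 9/38 → 17/38
merge 5/19 + 11/38 → 21/38
merge 17/38 + 21/38 → 1
L = 4/19 + 17/38 + 21/38 + 1 = 42/19 ≈ 2.211 bits/symbol.

2.211 bits/symbol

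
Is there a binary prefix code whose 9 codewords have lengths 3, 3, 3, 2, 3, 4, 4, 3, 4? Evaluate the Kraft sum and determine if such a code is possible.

1.0625; no

With common denominator 2^4 = 16: Σ 2^(−ℓᵢ) = 2/16 + 2/16 + 2/16 + 4/16 + 2/16 + 1/16 + 1/16 + 2/16 + 1/16 = 17/16 = 1.0625.
Kraft's inequality requires Σ ≤ 1; here Σ = 1.0625 > 1, so no such prefix code exists.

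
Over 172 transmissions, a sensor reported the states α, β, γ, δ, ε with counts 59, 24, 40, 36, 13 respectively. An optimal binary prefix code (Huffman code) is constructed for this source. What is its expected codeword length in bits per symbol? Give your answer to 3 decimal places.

2.215 bits/symbol

Probabilities are the counts divided by 172.
Repeatedly combine the two least-probable nodes; the expected code length is the sum of the merged weights.
merge 13/172 + 6/43 → 37/172
merge 9/43 + 37/172 → 73/172
merge 10/43 + 59/172 → 99/172
merge 73/172 + 99/172 → 1
L = 37/172 + 73/172 + 99/172 + 1 = 381/172 ≈ 2.215 bits/symbol.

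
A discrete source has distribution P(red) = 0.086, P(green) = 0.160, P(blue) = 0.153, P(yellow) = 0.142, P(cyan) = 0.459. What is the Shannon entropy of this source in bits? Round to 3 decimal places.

H = −Σ pᵢ log₂ pᵢ.
−0.086·log₂(0.086) = 0.3044
−0.160·log₂(0.160) = 0.4230
−0.153·log₂(0.153) = 0.4144
−0.142·log₂(0.142) = 0.3999
−0.459·log₂(0.459) = 0.5157
Sum ≈ 2.0573 → 2.057 bits.

2.057 bits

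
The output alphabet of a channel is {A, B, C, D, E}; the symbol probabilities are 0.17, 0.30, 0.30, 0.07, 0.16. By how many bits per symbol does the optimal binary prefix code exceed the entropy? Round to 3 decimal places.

Entropy H = −Σ p log₂ p ≈ 2.1683 bits.
Huffman merges: 7/100+4/25→23/100; 17/100+23/100→2/5; 3/10+3/10→3/5; 2/5+3/5→1. L = 223/100 ≈ 2.2300.
L − H = 2.2300 − 2.1683 = 0.062 bits.

0.062 bits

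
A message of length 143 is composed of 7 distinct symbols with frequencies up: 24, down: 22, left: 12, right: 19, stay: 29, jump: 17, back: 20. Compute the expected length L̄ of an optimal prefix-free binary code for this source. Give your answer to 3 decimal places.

2.797 bits/symbol

Probabilities are the counts divided by 143.
Repeatedly combine the two least-probable nodes; the expected code length is the sum of the merged weights.
merge 12/143 + 17/143 → 29/143
merge 19/143 + 20/143 → 3/11
merge 2/13 + 24/143 → 46/143
merge 29/143 + 29/143 → 58/143
merge 3/11 + 46/143 → 85/143
merge 58/143 + 85/143 → 1
L = 29/143 + 3/11 + 46/143 + 58/143 + 85/143 + 1 = 400/143 ≈ 2.797 bits/symbol.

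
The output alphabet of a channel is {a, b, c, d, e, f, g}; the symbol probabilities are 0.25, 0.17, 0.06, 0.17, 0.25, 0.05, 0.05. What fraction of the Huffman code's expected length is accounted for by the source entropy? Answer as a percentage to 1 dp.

Entropy H = −Σ p log₂ p ≈ 2.5449 bits.
Huffman merges: 1/20+1/20→1/10; 3/50+1/10→4/25; 4/25+17/100→33/100; 17/100+1/4→21/50; 1/4+33/100→29/50; 21/50+29/50→1. L = 259/100 ≈ 2.5900.
Efficiency = H/L = 2.5449/2.5900 = 98.3%.

98.3%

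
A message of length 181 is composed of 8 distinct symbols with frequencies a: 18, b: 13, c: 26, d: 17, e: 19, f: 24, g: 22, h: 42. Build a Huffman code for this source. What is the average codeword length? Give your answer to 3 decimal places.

2.934 bits/symbol

Probabilities are the counts divided by 181.
Repeatedly combine the two least-probable nodes; the expected code length is the sum of the merged weights.
merge 13/181 + 17/181 → 30/181
merge 18/181 + 19/181 → 37/181
merge 22/181 + 24/181 → 46/181
merge 26/181 + 30/181 → 56/181
merge 37/181 + 42/181 → 79/181
merge 46/181 + 56/181 → 102/181
merge 79/181 + 102/181 → 1
L = 30/181 + 37/181 + 46/181 + 56/181 + 79/181 + 102/181 + 1 = 531/181 ≈ 2.934 bits/symbol.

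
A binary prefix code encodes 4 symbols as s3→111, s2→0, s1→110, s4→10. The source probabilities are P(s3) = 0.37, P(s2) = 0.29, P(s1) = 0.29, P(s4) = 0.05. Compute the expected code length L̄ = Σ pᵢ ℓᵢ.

L̄ = Σ pᵢ·ℓᵢ = 0.37·3 + 0.29·1 + 0.29·3 + 0.05·2 = 2.37 bits/symbol.

2.37 bits/symbol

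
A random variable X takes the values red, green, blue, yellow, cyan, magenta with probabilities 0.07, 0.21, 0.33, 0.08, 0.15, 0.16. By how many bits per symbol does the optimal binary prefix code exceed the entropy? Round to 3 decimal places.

Entropy H = −Σ p log₂ p ≈ 2.3943 bits.
Huffman merges: 7/100+2/25→3/20; 3/20+3/20→3/10; 4/25+21/100→37/100; 3/10+33/100→63/100; 37/100+63/100→1. L = 49/20 ≈ 2.4500.
L − H = 2.4500 − 2.3943 = 0.056 bits.

0.056 bits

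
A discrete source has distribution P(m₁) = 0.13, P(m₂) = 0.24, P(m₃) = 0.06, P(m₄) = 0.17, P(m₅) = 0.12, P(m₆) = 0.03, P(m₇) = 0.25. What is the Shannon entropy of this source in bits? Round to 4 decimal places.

H = −Σ pᵢ log₂ pᵢ.
−0.13·log₂(0.13) = 0.3826
−0.24·log₂(0.24) = 0.4941
−0.06·log₂(0.06) = 0.2435
−0.17·log₂(0.17) = 0.4346
−0.12·log₂(0.12) = 0.3671
−0.03·log₂(0.03) = 0.1518
−0.25·log₂(0.25) = 0.5000
Sum ≈ 2.5737 → 2.5737 bits.

2.5737 bits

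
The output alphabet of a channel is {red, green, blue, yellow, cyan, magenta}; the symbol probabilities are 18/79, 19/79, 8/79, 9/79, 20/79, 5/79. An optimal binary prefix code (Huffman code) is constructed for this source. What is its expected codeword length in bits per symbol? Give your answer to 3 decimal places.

Repeatedly combine the two least-probable nodes; the expected code length is the sum of the merged weights.
merge 5/79 + 8/79 → 13/79
merge 9/79 + 13/79 → 22/79
merge 18/79 + 19/79 → 37/79
merge 20/79 + 22/79 → 42/79
merge 37/79 + 42/79 → 1
L = 13/79 + 22/79 + 37/79 + 42/79 + 1 = 193/79 ≈ 2.443 bits/symbol.

2.443 bits/symbol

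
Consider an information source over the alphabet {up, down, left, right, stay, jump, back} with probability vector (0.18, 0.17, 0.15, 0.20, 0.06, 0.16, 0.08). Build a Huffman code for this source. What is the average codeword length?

2.76 bits/symbol

Repeatedly combine the two least-probable nodes; the expected code length is the sum of the merged weights.
merge 3/50 + 2/25 → 7/50
merge 7/50 + 3/20 → 29/100
merge 4/25 + 17/100 → 33/100
merge 9/50 + 1/5 → 19/50
merge 29/100 + 33/100 → 31/50
merge 19/50 + 31/50 → 1
L = 7/50 + 29/100 + 33/100 + 19/50 + 31/50 + 1 = 69/25 = 2.76 bits/symbol.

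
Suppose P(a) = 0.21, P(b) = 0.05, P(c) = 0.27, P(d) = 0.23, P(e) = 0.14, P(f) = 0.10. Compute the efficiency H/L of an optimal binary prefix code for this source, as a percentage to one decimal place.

Entropy H = −Σ p log₂ p ≈ 2.4159 bits.
Huffman merges: 1/20+1/10→3/20; 7/50+3/20→29/100; 21/100+23/100→11/25; 27/100+29/100→14/25; 11/25+14/25→1. L = 61/25 ≈ 2.4400.
Efficiency = H/L = 2.4159/2.4400 = 99.0%.

99.0%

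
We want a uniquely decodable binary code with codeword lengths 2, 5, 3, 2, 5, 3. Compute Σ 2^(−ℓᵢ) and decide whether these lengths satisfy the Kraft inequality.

With common denominator 2^5 = 32: Σ 2^(−ℓᵢ) = 8/32 + 1/32 + 4/32 + 8/32 + 1/32 + 4/32 = 26/32 = 0.8125.
Kraft's inequality requires Σ ≤ 1; here Σ = 0.8125 ≤ 1, so such a prefix code exists.

0.8125; yes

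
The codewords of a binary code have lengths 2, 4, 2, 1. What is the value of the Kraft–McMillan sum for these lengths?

With common denominator 2^4 = 16: Σ 2^(−ℓᵢ) = 4/16 + 1/16 + 4/16 + 8/16 = 17/16 = 1.0625.

1.0625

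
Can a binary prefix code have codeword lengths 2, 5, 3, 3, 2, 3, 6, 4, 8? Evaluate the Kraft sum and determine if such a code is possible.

With common denominator 2^8 = 256: Σ 2^(−ℓᵢ) = 64/256 + 8/256 + 32/256 + 32/256 + 64/256 + 32/256 + 4/256 + 16/256 + 1/256 = 253/256 = 0.98828125.
Kraft's inequality requires Σ ≤ 1; here Σ = 0.98828125 ≤ 1, so such a prefix code exists.

0.98828125; yes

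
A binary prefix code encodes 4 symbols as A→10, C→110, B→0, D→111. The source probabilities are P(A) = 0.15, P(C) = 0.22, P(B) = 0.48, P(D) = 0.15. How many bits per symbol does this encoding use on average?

1.89 bits/symbol

L̄ = Σ pᵢ·ℓᵢ = 0.15·2 + 0.22·3 + 0.48·1 + 0.15·3 = 1.89 bits/symbol.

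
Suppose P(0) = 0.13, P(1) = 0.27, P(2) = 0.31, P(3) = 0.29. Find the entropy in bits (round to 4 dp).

H = −Σ pᵢ log₂ pᵢ.
−0.13·log₂(0.13) = 0.3826
−0.27·log₂(0.27) = 0.5100
−0.31·log₂(0.31) = 0.5238
−0.29·log₂(0.29) = 0.5179
Sum ≈ 1.9344 → 1.9344 bits.

1.9344 bits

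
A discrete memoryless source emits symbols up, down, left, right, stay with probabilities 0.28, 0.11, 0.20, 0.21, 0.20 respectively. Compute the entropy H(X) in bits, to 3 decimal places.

H = −Σ pᵢ log₂ pᵢ.
−0.28·log₂(0.28) = 0.5142
−0.11·log₂(0.11) = 0.3503
−0.20·log₂(0.20) = 0.4644
−0.21·log₂(0.21) = 0.4728
−0.20·log₂(0.20) = 0.4644
Sum ≈ 2.2661 → 2.266 bits.

2.266 bits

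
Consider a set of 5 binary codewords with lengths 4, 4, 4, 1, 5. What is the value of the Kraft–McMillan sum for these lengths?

With common denominator 2^5 = 32: Σ 2^(−ℓᵢ) = 2/32 + 2/32 + 2/32 + 16/32 + 1/32 = 23/32 = 0.71875.

0.71875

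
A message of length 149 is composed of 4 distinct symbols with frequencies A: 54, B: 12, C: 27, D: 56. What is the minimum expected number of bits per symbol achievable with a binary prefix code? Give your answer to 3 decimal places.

1.886 bits/symbol

Probabilities are the counts divided by 149.
Repeatedly combine the two least-probable nodes; the expected code length is the sum of the merged weights.
merge 12/149 + 27/149 → 39/149
merge 39/149 + 54/149 → 93/149
merge 56/149 + 93/149 → 1
L = 39/149 + 93/149 + 1 = 281/149 ≈ 1.886 bits/symbol.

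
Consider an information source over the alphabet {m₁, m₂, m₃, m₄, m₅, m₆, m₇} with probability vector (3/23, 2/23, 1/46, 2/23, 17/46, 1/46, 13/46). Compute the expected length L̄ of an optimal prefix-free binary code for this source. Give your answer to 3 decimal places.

Repeatedly combine the two least-probable nodes; the expected code length is the sum of the merged weights.
merge 1/46 + 1/46 → 1/23
merge 1/23 + 2/23 → 3/23
merge 2/23 + 3/23 → 5/23
merge 3/23 + 5/23 → 8/23
merge 13/46 + 8/23 → 29/46
merge 17/46 + 29/46 → 1
L = 1/23 + 3/23 + 5/23 + 8/23 + 29/46 + 1 = 109/46 ≈ 2.370 bits/symbol.

2.370 bits/symbol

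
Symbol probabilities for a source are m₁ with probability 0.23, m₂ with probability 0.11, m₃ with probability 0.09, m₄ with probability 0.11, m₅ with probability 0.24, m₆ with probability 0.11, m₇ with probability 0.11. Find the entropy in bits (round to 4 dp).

H = −Σ pᵢ log₂ pᵢ.
−0.23·log₂(0.23) = 0.4877
−0.11·log₂(0.11) = 0.3503
−0.09·log₂(0.09) = 0.3127
−0.11·log₂(0.11) = 0.3503
−0.24·log₂(0.24) = 0.4941
−0.11·log₂(0.11) = 0.3503
−0.11·log₂(0.11) = 0.3503
Sum ≈ 2.6956 → 2.6956 bits.

2.6956 bits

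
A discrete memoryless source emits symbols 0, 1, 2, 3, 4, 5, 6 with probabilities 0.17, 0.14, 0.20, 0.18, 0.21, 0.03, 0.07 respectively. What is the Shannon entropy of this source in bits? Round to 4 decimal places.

H = −Σ pᵢ log₂ pᵢ.
−0.17·log₂(0.17) = 0.4346
−0.14·log₂(0.14) = 0.3971
−0.20·log₂(0.20) = 0.4644
−0.18·log₂(0.18) = 0.4453
−0.21·log₂(0.21) = 0.4728
−0.03·log₂(0.03) = 0.1518
−0.07·log₂(0.07) = 0.2686
Sum ≈ 2.6345 → 2.6345 bits.

2.6345 bits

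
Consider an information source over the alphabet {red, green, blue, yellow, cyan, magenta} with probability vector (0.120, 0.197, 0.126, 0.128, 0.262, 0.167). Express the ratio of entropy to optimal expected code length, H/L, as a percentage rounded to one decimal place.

Entropy H = −Σ p log₂ p ≈ 2.5224 bits.
Huffman merges: 3/25+63/500→123/500; 16/125+167/1000→59/200; 197/1000+123/500→443/1000; 131/500+59/200→557/1000; 443/1000+557/1000→1. L = 2541/1000 ≈ 2.5410.
Efficiency = H/L = 2.5224/2.5410 = 99.3%.

99.3%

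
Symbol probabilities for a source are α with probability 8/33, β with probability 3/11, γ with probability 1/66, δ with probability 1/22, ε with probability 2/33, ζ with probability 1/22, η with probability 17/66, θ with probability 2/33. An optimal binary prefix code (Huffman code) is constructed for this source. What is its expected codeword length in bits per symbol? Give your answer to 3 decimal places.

2.515 bits/symbol

Repeatedly combine the two least-probable nodes; the expected code length is the sum of the merged weights.
merge 1/66 + 1/22 → 2/33
merge 1/22 + 2/33 → 7/66
merge 2/33 + 2/33 → 4/33
merge 7/66 + 4/33 → 5/22
merge 5/22 + 8/33 → 31/66
merge 17/66 + 3/11 → 35/66
merge 31/66 + 35/66 → 1
L = 2/33 + 7/66 + 4/33 + 5/22 + 31/66 + 35/66 + 1 = 83/33 ≈ 2.515 bits/symbol.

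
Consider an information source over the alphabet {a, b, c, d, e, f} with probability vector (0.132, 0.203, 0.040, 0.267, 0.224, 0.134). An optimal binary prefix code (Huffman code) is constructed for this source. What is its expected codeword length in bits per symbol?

Repeatedly combine the two least-probable nodes; the expected code length is the sum of the merged weights.
merge 1/25 + 33/250 → 43/250
merge 67/500 + 43/250 → 153/500
merge 203/1000 + 28/125 → 427/1000
merge 267/1000 + 153/500 → 573/1000
merge 427/1000 + 573/1000 → 1
L = 43/250 + 153/500 + 427/1000 + 573/1000 + 1 = 1239/500 = 2.478 bits/symbol.

2.478 bits/symbol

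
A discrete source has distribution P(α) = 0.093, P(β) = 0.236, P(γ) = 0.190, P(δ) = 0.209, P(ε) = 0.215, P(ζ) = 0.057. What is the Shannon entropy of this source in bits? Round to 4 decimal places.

H = −Σ pᵢ log₂ pᵢ.
−0.093·log₂(0.093) = 0.3187
−0.236·log₂(0.236) = 0.4916
−0.190·log₂(0.190) = 0.4552
−0.209·log₂(0.209) = 0.4720
−0.215·log₂(0.215) = 0.4768
−0.057·log₂(0.057) = 0.2356
Sum ≈ 2.4499 → 2.4499 bits.

2.4499 bits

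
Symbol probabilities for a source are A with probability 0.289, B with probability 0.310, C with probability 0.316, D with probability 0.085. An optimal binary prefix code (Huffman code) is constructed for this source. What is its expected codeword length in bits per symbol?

Repeatedly combine the two least-probable nodes; the expected code length is the sum of the merged weights.
merge 17/200 + 289/1000 → 187/500
merge 31/100 + 79/250 → 313/500
merge 187/500 + 313/500 → 1
L = 187/500 + 313/500 + 1 = 2 bits/symbol.

2 bits/symbol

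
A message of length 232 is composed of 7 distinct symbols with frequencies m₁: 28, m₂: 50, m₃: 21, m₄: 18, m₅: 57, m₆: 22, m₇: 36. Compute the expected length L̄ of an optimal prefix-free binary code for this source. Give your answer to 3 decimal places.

2.707 bits/symbol

Probabilities are the counts divided by 232.
Repeatedly combine the two least-probable nodes; the expected code length is the sum of the merged weights.
merge 9/116 + 21/232 → 39/232
merge 11/116 + 7/58 → 25/116
merge 9/58 + 39/232 → 75/232
merge 25/116 + 25/116 → 25/58
merge 57/232 + 75/232 → 33/58
merge 25/58 + 33/58 → 1
L = 39/232 + 25/116 + 75/232 + 25/58 + 33/58 + 1 = 157/58 ≈ 2.707 bits/symbol.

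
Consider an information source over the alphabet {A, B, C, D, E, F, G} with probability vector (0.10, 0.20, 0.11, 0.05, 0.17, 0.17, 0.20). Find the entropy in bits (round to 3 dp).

H = −Σ pᵢ log₂ pᵢ.
−0.10·log₂(0.10) = 0.3322
−0.20·log₂(0.20) = 0.4644
−0.11·log₂(0.11) = 0.3503
−0.05·log₂(0.05) = 0.2161
−0.17·log₂(0.17) = 0.4346
−0.17·log₂(0.17) = 0.4346
−0.20·log₂(0.20) = 0.4644
Sum ≈ 2.6965 → 2.697 bits.

2.697 bits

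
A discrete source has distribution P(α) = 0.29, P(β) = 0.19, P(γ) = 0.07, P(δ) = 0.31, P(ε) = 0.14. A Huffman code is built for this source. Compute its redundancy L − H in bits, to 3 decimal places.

0.047 bits

Entropy H = −Σ p log₂ p ≈ 2.1626 bits.
Huffman merges: 7/100+7/50→21/100; 19/100+21/100→2/5; 29/100+31/100→3/5; 2/5+3/5→1. L = 221/100 ≈ 2.2100.
L − H = 2.2100 − 2.1626 = 0.047 bits.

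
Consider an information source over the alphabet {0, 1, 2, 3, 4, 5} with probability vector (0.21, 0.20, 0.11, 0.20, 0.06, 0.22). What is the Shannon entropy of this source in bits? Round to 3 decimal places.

2.476 bits

H = −Σ pᵢ log₂ pᵢ.
−0.21·log₂(0.21) = 0.4728
−0.20·log₂(0.20) = 0.4644
−0.11·log₂(0.11) = 0.3503
−0.20·log₂(0.20) = 0.4644
−0.06·log₂(0.06) = 0.2435
−0.22·log₂(0.22) = 0.4806
Sum ≈ 2.4760 → 2.476 bits.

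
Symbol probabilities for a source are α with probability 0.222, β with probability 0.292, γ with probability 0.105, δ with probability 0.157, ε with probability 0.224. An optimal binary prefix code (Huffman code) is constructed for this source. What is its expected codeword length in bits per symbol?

2.262 bits/symbol

Repeatedly combine the two least-probable nodes; the expected code length is the sum of the merged weights.
merge 21/200 + 157/1000 → 131/500
merge 111/500 + 28/125 → 223/500
merge 131/500 + 73/250 → 277/500
merge 223/500 + 277/500 → 1
L = 131/500 + 223/500 + 277/500 + 1 = 1131/500 = 2.262 bits/symbol.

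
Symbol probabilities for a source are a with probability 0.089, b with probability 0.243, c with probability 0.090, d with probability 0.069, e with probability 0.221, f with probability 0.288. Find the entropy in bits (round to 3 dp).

2.384 bits

H = −Σ pᵢ log₂ pᵢ.
−0.089·log₂(0.089) = 0.3106
−0.243·log₂(0.243) = 0.4960
−0.090·log₂(0.090) = 0.3127
−0.069·log₂(0.069) = 0.2662
−0.221·log₂(0.221) = 0.4813
−0.288·log₂(0.288) = 0.5172
Sum ≈ 2.3839 → 2.384 bits.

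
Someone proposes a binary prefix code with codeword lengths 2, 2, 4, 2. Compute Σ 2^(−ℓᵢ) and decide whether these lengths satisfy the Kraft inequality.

0.8125; yes

With common denominator 2^4 = 16: Σ 2^(−ℓᵢ) = 4/16 + 4/16 + 1/16 + 4/16 = 13/16 = 0.8125.
Kraft's inequality requires Σ ≤ 1; here Σ = 0.8125 ≤ 1, so such a prefix code exists.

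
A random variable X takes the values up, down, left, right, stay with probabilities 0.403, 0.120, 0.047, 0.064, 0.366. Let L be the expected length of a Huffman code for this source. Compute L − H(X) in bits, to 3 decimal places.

Entropy H = −Σ p log₂ p ≈ 1.8873 bits.
Huffman merges: 47/1000+8/125→111/1000; 111/1000+3/25→231/1000; 231/1000+183/500→597/1000; 403/1000+597/1000→1. L = 1939/1000 ≈ 1.9390.
L − H = 1.9390 − 1.8873 = 0.052 bits.

0.052 bits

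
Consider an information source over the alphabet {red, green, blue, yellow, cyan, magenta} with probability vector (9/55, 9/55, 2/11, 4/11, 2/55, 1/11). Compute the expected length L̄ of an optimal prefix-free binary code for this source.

2.4 bits/symbol

Repeatedly combine the two least-probable nodes; the expected code length is the sum of the merged weights.
merge 2/55 + 1/11 → 7/55
merge 7/55 + 9/55 → 16/55
merge 9/55 + 2/11 → 19/55
merge 16/55 + 19/55 → 7/11
merge 4/11 + 7/11 → 1
L = 7/55 + 16/55 + 19/55 + 7/11 + 1 = 12/5 = 2.4 bits/symbol.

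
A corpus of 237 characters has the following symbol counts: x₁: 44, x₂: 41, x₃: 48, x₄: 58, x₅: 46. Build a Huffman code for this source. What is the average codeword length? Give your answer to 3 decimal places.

Probabilities are the counts divided by 237.
Repeatedly combine the two least-probable nodes; the expected code length is the sum of the merged weights.
merge 41/237 + 44/237 → 85/237
merge 46/237 + 16/79 → 94/237
merge 58/237 + 85/237 → 143/237
merge 94/237 + 143/237 → 1
L = 85/237 + 94/237 + 143/237 + 1 = 559/237 ≈ 2.359 bits/symbol.

2.359 bits/symbol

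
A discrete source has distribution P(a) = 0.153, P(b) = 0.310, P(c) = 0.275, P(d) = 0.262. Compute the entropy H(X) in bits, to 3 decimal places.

H = −Σ pᵢ log₂ pᵢ.
−0.153·log₂(0.153) = 0.4144
−0.310·log₂(0.310) = 0.5238
−0.275·log₂(0.275) = 0.5122
−0.262·log₂(0.262) = 0.5063
Sum ≈ 1.9566 → 1.957 bits.

1.957 bits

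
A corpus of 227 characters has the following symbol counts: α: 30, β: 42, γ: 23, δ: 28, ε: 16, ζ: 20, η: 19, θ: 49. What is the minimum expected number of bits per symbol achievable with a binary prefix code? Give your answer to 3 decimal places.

Probabilities are the counts divided by 227.
Repeatedly combine the two least-probable nodes; the expected code length is the sum of the merged weights.
merge 16/227 + 19/227 → 35/227
merge 20/227 + 23/227 → 43/227
merge 28/227 + 30/227 → 58/227
merge 35/227 + 42/227 → 77/227
merge 43/227 + 49/227 → 92/227
merge 58/227 + 77/227 → 135/227
merge 92/227 + 135/227 → 1
L = 35/227 + 43/227 + 58/227 + 77/227 + 92/227 + 135/227 + 1 = 667/227 ≈ 2.938 bits/symbol.

2.938 bits/symbol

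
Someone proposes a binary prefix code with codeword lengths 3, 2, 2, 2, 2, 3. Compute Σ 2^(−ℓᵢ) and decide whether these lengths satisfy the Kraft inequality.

1.25; no

With common denominator 2^3 = 8: Σ 2^(−ℓᵢ) = 1/8 + 2/8 + 2/8 + 2/8 + 2/8 + 1/8 = 10/8 = 1.25.
Kraft's inequality requires Σ ≤ 1; here Σ = 1.25 > 1, so no such prefix code exists.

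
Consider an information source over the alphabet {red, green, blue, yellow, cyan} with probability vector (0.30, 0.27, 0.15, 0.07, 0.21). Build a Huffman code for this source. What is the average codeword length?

Repeatedly combine the two least-probable nodes; the expected code length is the sum of the merged weights.
merge 7/100 + 3/20 → 11/50
merge 21/100 + 11/50 → 43/100
merge 27/100 + 3/10 → 57/100
merge 43/100 + 57/100 → 1
L = 11/50 + 43/100 + 57/100 + 1 = 111/50 = 2.22 bits/symbol.

2.22 bits/symbol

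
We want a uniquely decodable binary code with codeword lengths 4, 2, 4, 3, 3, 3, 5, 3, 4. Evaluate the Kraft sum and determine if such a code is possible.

0.96875; yes

With common denominator 2^5 = 32: Σ 2^(−ℓᵢ) = 2/32 + 8/32 + 2/32 + 4/32 + 4/32 + 4/32 + 1/32 + 4/32 + 2/32 = 31/32 = 0.96875.
Kraft's inequality requires Σ ≤ 1; here Σ = 0.96875 ≤ 1, so such a prefix code exists.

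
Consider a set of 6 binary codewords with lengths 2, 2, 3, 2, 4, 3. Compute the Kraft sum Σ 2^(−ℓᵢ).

With common denominator 2^4 = 16: Σ 2^(−ℓᵢ) = 4/16 + 4/16 + 2/16 + 4/16 + 1/16 + 2/16 = 17/16 = 1.0625.

1.0625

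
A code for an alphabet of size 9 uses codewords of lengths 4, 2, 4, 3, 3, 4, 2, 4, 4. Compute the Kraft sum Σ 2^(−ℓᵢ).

1.0625

With common denominator 2^4 = 16: Σ 2^(−ℓᵢ) = 1/16 + 4/16 + 1/16 + 2/16 + 2/16 + 1/16 + 4/16 + 1/16 + 1/16 = 17/16 = 1.0625.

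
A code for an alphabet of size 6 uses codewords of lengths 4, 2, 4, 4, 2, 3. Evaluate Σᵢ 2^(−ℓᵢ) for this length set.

With common denominator 2^4 = 16: Σ 2^(−ℓᵢ) = 1/16 + 4/16 + 1/16 + 1/16 + 4/16 + 2/16 = 13/16 = 0.8125.

0.8125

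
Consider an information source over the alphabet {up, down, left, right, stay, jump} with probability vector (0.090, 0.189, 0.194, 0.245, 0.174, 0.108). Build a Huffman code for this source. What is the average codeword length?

Repeatedly combine the two least-probable nodes; the expected code length is the sum of the merged weights.
merge 9/100 + 27/250 → 99/500
merge 87/500 + 189/1000 → 363/1000
merge 97/500 + 99/500 → 49/125
merge 49/200 + 363/1000 → 76/125
merge 49/125 + 76/125 → 1
L = 99/500 + 363/1000 + 49/125 + 76/125 + 1 = 2561/1000 = 2.561 bits/symbol.

2.561 bits/symbol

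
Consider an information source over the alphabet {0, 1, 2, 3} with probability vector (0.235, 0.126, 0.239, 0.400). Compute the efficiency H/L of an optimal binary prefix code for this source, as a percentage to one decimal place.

96.4%

Entropy H = −Σ p log₂ p ≈ 1.8898 bits.
Huffman merges: 63/500+47/200→361/1000; 239/1000+361/1000→3/5; 2/5+3/5→1. L = 1961/1000 ≈ 1.9610.
Efficiency = H/L = 1.8898/1.9610 = 96.4%.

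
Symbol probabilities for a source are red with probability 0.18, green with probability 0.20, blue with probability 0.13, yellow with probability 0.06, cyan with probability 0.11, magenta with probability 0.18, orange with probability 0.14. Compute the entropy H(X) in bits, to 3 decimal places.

H = −Σ pᵢ log₂ pᵢ.
−0.18·log₂(0.18) = 0.4453
−0.20·log₂(0.20) = 0.4644
−0.13·log₂(0.13) = 0.3826
−0.06·log₂(0.06) = 0.2435
−0.11·log₂(0.11) = 0.3503
−0.18·log₂(0.18) = 0.4453
−0.14·log₂(0.14) = 0.3971
Sum ≈ 2.7286 → 2.729 bits.

2.729 bits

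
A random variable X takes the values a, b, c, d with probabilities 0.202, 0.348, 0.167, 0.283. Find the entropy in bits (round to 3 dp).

1.943 bits

H = −Σ pᵢ log₂ pᵢ.
−0.202·log₂(0.202) = 0.4661
−0.348·log₂(0.348) = 0.5299
−0.167·log₂(0.167) = 0.4312
−0.283·log₂(0.283) = 0.5154
Sum ≈ 1.9427 → 1.943 bits.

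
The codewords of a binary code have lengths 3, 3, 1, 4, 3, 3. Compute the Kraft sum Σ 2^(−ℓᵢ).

With common denominator 2^4 = 16: Σ 2^(−ℓᵢ) = 2/16 + 2/16 + 8/16 + 1/16 + 2/16 + 2/16 = 17/16 = 1.0625.

1.0625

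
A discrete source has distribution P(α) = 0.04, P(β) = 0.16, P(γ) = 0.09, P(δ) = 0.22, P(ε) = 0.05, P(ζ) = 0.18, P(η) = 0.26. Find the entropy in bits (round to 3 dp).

H = −Σ pᵢ log₂ pᵢ.
−0.04·log₂(0.04) = 0.1858
−0.16·log₂(0.16) = 0.4230
−0.09·log₂(0.09) = 0.3127
−0.22·log₂(0.22) = 0.4806
−0.05·log₂(0.05) = 0.2161
−0.18·log₂(0.18) = 0.4453
−0.26·log₂(0.26) = 0.5053
Sum ≈ 2.5687 → 2.569 bits.

2.569 bits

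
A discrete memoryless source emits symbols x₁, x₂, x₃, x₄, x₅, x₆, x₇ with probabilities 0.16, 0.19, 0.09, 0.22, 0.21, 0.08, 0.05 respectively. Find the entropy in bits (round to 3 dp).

H = −Σ pᵢ log₂ pᵢ.
−0.16·log₂(0.16) = 0.4230
−0.19·log₂(0.19) = 0.4552
−0.09·log₂(0.09) = 0.3127
−0.22·log₂(0.22) = 0.4806
−0.21·log₂(0.21) = 0.4728
−0.08·log₂(0.08) = 0.2915
−0.05·log₂(0.05) = 0.2161
Sum ≈ 2.6519 → 2.652 bits.

2.652 bits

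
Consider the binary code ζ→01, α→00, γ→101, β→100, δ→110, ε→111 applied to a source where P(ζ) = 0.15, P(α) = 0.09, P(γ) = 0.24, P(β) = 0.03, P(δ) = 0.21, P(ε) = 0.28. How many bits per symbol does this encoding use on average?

L̄ = Σ pᵢ·ℓᵢ = 0.15·2 + 0.09·2 + 0.24·3 + 0.03·3 + 0.21·3 + 0.28·3 = 2.76 bits/symbol.

2.76 bits/symbol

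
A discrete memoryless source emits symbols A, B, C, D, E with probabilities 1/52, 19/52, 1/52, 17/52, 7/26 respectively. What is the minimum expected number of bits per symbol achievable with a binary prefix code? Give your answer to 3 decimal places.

1.981 bits/symbol

Repeatedly combine the two least-probable nodes; the expected code length is the sum of the merged weights.
merge 1/52 + 1/52 → 1/26
merge 1/26 + 7/26 → 4/13
merge 4/13 + 17/52 → 33/52
merge 19/52 + 33/52 → 1
L = 1/26 + 4/13 + 33/52 + 1 = 103/52 ≈ 1.981 bits/symbol.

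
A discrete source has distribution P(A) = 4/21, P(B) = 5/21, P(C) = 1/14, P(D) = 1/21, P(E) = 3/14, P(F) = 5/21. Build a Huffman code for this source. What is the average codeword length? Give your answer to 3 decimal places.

Repeatedly combine the two least-probable nodes; the expected code length is the sum of the merged weights.
merge 1/21 + 1/14 → 5/42
merge 5/42 + 4/21 → 13/42
merge 3/14 + 5/21 → 19/42
merge 5/21 + 13/42 → 23/42
merge 19/42 + 23/42 → 1
L = 5/42 + 13/42 + 19/42 + 23/42 + 1 = 17/7 ≈ 2.429 bits/symbol.

2.429 bits/symbol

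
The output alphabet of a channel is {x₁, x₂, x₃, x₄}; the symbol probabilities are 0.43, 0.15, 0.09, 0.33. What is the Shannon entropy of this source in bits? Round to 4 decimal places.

H = −Σ pᵢ log₂ pᵢ.
−0.43·log₂(0.43) = 0.5236
−0.15·log₂(0.15) = 0.4105
−0.09·log₂(0.09) = 0.3127
−0.33·log₂(0.33) = 0.5278
Sum ≈ 1.7746 → 1.7746 bits.

1.7746 bits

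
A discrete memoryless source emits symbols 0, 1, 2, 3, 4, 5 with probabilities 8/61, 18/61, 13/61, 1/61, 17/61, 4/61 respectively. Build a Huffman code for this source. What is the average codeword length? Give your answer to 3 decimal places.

Repeatedly combine the two least-probable nodes; the expected code length is the sum of the merged weights.
merge 1/61 + 4/61 → 5/61
merge 5/61 + 8/61 → 13/61
merge 13/61 + 13/61 → 26/61
merge 17/61 + 18/61 → 35/61
merge 26/61 + 35/61 → 1
L = 5/61 + 13/61 + 26/61 + 35/61 + 1 = 140/61 ≈ 2.295 bits/symbol.

2.295 bits/symbol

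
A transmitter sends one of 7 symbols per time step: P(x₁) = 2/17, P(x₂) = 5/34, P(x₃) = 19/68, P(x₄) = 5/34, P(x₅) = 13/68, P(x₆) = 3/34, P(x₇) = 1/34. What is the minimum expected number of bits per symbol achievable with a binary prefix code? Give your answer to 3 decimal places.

Repeatedly combine the two least-probable nodes; the expected code length is the sum of the merged weights.
merge 1/34 + 3/34 → 2/17
merge 2/17 + 2/17 → 4/17
merge 5/34 + 5/34 → 5/17
merge 13/68 + 4/17 → 29/68
merge 19/68 + 5/17 → 39/68
merge 29/68 + 39/68 → 1
L = 2/17 + 4/17 + 5/17 + 29/68 + 39/68 + 1 = 45/17 ≈ 2.647 bits/symbol.

2.647 bits/symbol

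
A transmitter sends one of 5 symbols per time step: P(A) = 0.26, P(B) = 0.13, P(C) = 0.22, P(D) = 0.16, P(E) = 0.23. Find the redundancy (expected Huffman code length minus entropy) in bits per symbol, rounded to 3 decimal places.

0.011 bits

Entropy H = −Σ p log₂ p ≈ 2.2792 bits.
Huffman merges: 13/100+4/25→29/100; 11/50+23/100→9/20; 13/50+29/100→11/20; 9/20+11/20→1. L = 229/100 ≈ 2.2900.
L − H = 2.2900 − 2.2792 = 0.011 bits.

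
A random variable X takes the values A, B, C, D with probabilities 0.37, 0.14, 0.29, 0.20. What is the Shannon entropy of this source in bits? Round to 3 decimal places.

1.910 bits

H = −Σ pᵢ log₂ pᵢ.
−0.37·log₂(0.37) = 0.5307
−0.14·log₂(0.14) = 0.3971
−0.29·log₂(0.29) = 0.5179
−0.20·log₂(0.20) = 0.4644
Sum ≈ 1.9101 → 1.910 bits.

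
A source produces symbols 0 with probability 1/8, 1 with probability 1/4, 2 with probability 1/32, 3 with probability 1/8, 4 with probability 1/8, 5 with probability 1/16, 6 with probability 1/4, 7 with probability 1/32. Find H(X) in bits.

2.6875 bits

Each probability is a power of 1/2, so log₂(1/p) is an integer.
H = Σ p·log₂(1/p) = 1/8·3 + 1/4·2 + 1/32·5 + 1/8·3 + 1/8·3 + 1/16·4 + 1/4·2 + 1/32·5 = 2.6875 bits.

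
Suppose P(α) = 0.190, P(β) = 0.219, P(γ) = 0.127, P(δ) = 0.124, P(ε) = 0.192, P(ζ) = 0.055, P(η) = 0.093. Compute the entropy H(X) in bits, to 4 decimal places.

2.6925 bits

H = −Σ pᵢ log₂ pᵢ.
−0.190·log₂(0.190) = 0.4552
−0.219·log₂(0.219) = 0.4798
−0.127·log₂(0.127) = 0.3781
−0.124·log₂(0.124) = 0.3734
−0.192·log₂(0.192) = 0.4571
−0.055·log₂(0.055) = 0.2301
−0.093·log₂(0.093) = 0.3187
Sum ≈ 2.6925 → 2.6925 bits.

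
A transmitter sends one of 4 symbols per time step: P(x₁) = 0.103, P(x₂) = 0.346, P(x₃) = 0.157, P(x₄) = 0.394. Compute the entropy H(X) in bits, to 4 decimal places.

1.8163 bits

H = −Σ pᵢ log₂ pᵢ.
−0.103·log₂(0.103) = 0.3378
−0.346·log₂(0.346) = 0.5298
−0.157·log₂(0.157) = 0.4194
−0.394·log₂(0.394) = 0.5294
Sum ≈ 1.8163 → 1.8163 bits.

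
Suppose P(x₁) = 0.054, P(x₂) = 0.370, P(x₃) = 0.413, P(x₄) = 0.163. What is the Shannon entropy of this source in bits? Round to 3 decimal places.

1.712 bits

H = −Σ pᵢ log₂ pᵢ.
−0.054·log₂(0.054) = 0.2274
−0.370·log₂(0.370) = 0.5307
−0.413·log₂(0.413) = 0.5269
−0.163·log₂(0.163) = 0.4266
Sum ≈ 1.7116 → 1.712 bits.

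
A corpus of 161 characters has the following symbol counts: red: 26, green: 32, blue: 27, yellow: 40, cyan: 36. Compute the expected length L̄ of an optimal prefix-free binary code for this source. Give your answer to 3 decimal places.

Probabilities are the counts divided by 161.
Repeatedly combine the two least-probable nodes; the expected code length is the sum of the merged weights.
merge 26/161 + 27/161 → 53/161
merge 32/161 + 36/161 → 68/161
merge 40/161 + 53/161 → 93/161
merge 68/161 + 93/161 → 1
L = 53/161 + 68/161 + 93/161 + 1 = 375/161 ≈ 2.329 bits/symbol.

2.329 bits/symbol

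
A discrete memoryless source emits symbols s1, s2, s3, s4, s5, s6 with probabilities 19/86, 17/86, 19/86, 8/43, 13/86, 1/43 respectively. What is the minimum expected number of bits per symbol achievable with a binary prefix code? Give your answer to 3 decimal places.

2.535 bits/symbol

Repeatedly combine the two least-probable nodes; the expected code length is the sum of the merged weights.
merge 1/43 + 13/86 → 15/86
merge 15/86 + 8/43 → 31/86
merge 17/86 + 19/86 → 18/43
merge 19/86 + 31/86 → 25/43
merge 18/43 + 25/43 → 1
L = 15/86 + 31/86 + 18/43 + 25/43 + 1 = 109/43 ≈ 2.535 bits/symbol.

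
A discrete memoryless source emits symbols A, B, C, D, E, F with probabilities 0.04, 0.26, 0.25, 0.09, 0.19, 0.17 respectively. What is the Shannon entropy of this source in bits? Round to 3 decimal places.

2.394 bits

H = −Σ pᵢ log₂ pᵢ.
−0.04·log₂(0.04) = 0.1858
−0.26·log₂(0.26) = 0.5053
−0.25·log₂(0.25) = 0.5000
−0.09·log₂(0.09) = 0.3127
−0.19·log₂(0.19) = 0.4552
−0.17·log₂(0.17) = 0.4346
Sum ≈ 2.3935 → 2.394 bits.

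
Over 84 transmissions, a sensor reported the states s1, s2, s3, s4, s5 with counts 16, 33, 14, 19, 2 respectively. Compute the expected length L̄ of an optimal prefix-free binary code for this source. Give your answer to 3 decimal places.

Probabilities are the counts divided by 84.
Repeatedly combine the two least-probable nodes; the expected code length is the sum of the merged weights.
merge 1/42 + 1/6 → 4/21
merge 4/21 + 4/21 → 8/21
merge 19/84 + 8/21 → 17/28
merge 11/28 + 17/28 → 1
L = 4/21 + 8/21 + 17/28 + 1 = 61/28 ≈ 2.179 bits/symbol.

2.179 bits/symbol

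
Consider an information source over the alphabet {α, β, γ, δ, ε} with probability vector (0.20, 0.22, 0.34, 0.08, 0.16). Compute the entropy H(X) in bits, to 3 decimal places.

2.189 bits

H = −Σ pᵢ log₂ pᵢ.
−0.20·log₂(0.20) = 0.4644
−0.22·log₂(0.22) = 0.4806
−0.34·log₂(0.34) = 0.5292
−0.08·log₂(0.08) = 0.2915
−0.16·log₂(0.16) = 0.4230
Sum ≈ 2.1887 → 2.189 bits.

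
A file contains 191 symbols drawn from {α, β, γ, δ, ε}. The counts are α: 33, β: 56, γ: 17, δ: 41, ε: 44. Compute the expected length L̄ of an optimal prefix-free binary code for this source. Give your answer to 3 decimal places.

2.262 bits/symbol

Probabilities are the counts divided by 191.
Repeatedly combine the two least-probable nodes; the expected code length is the sum of the merged weights.
merge 17/191 + 33/191 → 50/191
merge 41/191 + 44/191 → 85/191
merge 50/191 + 56/191 → 106/191
merge 85/191 + 106/191 → 1
L = 50/191 + 85/191 + 106/191 + 1 = 432/191 ≈ 2.262 bits/symbol.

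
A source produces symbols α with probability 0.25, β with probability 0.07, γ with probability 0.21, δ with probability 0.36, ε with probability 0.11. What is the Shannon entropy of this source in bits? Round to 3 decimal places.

H = −Σ pᵢ log₂ pᵢ.
−0.25·log₂(0.25) = 0.5000
−0.07·log₂(0.07) = 0.2686
−0.21·log₂(0.21) = 0.4728
−0.36·log₂(0.36) = 0.5306
−0.11·log₂(0.11) = 0.3503
Sum ≈ 2.1223 → 2.122 bits.

2.122 bits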